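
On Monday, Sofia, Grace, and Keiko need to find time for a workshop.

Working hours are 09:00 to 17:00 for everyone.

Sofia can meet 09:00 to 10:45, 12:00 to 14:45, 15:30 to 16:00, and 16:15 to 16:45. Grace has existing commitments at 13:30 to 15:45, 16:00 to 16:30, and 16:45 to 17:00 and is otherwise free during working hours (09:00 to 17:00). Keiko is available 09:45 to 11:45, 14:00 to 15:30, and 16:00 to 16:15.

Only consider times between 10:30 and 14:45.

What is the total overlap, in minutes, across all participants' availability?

Grace free within 09:00–17:00: 09:00–13:30, 15:45–16:00, 16:30–16:45.
Sofia ∩ Grace: 09:00–10:45, 12:00–13:30, 15:45–16:00, 16:30–16:45.
Sofia ∩ Grace ∩ Keiko: 09:45–10:45.
Restricted to 10:30–14:45: 10:30–10:45.
Total common minutes: 15.

15 minutes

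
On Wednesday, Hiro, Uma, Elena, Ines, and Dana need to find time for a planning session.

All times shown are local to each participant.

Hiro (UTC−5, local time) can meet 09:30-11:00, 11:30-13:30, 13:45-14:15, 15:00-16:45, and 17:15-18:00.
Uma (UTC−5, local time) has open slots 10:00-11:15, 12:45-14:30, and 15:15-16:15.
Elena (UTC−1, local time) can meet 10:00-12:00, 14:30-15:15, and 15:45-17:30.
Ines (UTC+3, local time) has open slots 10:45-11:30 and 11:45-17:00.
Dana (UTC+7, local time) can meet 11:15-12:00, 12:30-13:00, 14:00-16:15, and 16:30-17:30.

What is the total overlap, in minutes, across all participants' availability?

Hiro → UTC: 14:30–16:00, 16:30–18:30, 18:45–19:15, 20:00–21:45, 22:15–23:00.
Uma → UTC: 15:00–16:15, 17:45–19:30, 20:15–21:15.
Elena → UTC: 11:00–13:00, 15:30–16:15, 16:45–18:30.
Ines → UTC: 07:45–08:30, 08:45–14:00.
Dana → UTC: 04:15–05:00, 05:30–06:00, 07:00–09:15, 09:30–10:30.
Hiro ∩ Uma: 15:00–16:00, 17:45–18:30, 18:45–19:15, 20:15–21:15.
Hiro ∩ Uma ∩ Elena: 15:30–16:00, 17:45–18:30.
Hiro ∩ Uma ∩ Elena ∩ Ines: (none).
Hiro ∩ Uma ∩ Elena ∩ Ines ∩ Dana: (none).
Total common minutes: 0.

0 minutes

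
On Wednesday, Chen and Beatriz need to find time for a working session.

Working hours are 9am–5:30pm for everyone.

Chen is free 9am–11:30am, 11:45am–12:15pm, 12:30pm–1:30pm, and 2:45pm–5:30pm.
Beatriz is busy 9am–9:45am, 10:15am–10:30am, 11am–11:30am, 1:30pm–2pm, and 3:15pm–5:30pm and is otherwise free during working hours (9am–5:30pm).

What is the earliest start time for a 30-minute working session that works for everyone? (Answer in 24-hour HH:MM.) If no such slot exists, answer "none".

09:45

Beatriz free within 09:00–17:30: 09:45–10:15, 10:30–11:00, 11:30–13:30, 14:00–15:15.
Chen ∩ Beatriz: 09:45–10:15, 10:30–11:00, 11:45–12:15, 12:30–13:30, 14:45–15:15.
Windows ≥ 30 min: 09:45–10:15, 10:30–11:00, 11:45–12:15, 12:30–13:30, 14:45–15:15.
Earliest such window starts at 09:45.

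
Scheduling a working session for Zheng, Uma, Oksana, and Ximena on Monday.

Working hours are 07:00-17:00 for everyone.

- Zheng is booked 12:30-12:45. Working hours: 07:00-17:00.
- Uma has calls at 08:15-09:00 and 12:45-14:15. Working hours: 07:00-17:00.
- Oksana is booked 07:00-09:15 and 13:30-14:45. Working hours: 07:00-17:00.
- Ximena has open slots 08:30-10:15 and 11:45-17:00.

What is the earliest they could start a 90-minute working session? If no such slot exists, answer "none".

14:45

Zheng free within 07:00–17:00: 07:00–12:30, 12:45–17:00.
Uma free within 07:00–17:00: 07:00–08:15, 09:00–12:45, 14:15–17:00.
Oksana free within 07:00–17:00: 09:15–13:30, 14:45–17:00.
Zheng ∩ Uma: 07:00–08:15, 09:00–12:30, 14:15–17:00.
Zheng ∩ Uma ∩ Oksana: 09:15–12:30, 14:45–17:00.
Zheng ∩ Uma ∩ Oksana ∩ Ximena: 09:15–10:15, 11:45–12:30, 14:45–17:00.
Windows ≥ 90 min: 14:45–17:00.
Earliest such window starts at 14:45.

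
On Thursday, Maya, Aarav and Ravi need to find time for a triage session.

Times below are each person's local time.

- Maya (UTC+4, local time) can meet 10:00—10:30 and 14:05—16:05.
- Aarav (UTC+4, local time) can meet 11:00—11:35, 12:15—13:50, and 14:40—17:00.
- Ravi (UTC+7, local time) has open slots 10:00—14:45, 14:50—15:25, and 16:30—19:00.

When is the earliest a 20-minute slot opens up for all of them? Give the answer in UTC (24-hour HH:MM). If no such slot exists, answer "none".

Maya → UTC: 06:00–06:30, 10:05–12:05.
Aarav → UTC: 07:00–07:35, 08:15–09:50, 10:40–13:00.
Ravi → UTC: 03:00–07:45, 07:50–08:25, 09:30–12:00.
Maya ∩ Aarav: 10:40–12:05.
Maya ∩ Aarav ∩ Ravi: 10:40–12:00.
Windows ≥ 20 min: 10:40–12:00.
Earliest such window starts at 10:40.

10:40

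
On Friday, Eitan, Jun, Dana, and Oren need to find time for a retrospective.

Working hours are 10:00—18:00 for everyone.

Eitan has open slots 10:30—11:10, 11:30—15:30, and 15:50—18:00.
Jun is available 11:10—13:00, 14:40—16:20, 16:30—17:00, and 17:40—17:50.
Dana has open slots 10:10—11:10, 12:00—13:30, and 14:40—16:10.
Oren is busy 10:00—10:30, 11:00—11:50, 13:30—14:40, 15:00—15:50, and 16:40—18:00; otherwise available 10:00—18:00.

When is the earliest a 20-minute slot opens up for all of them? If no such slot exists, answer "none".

Oren free within 10:00–18:00: 10:30–11:00, 11:50–13:30, 14:40–15:00, 15:50–16:40.
Eitan ∩ Jun: 11:30–13:00, 14:40–15:30, 15:50–16:20, 16:30–17:00, 17:40–17:50.
Eitan ∩ Jun ∩ Dana: 12:00–13:00, 14:40–15:30, 15:50–16:10.
Eitan ∩ Jun ∩ Dana ∩ Oren: 12:00–13:00, 14:40–15:00, 15:50–16:10.
Windows ≥ 20 min: 12:00–13:00, 14:40–15:00, 15:50–16:10.
Earliest such window starts at 12:00.

12:00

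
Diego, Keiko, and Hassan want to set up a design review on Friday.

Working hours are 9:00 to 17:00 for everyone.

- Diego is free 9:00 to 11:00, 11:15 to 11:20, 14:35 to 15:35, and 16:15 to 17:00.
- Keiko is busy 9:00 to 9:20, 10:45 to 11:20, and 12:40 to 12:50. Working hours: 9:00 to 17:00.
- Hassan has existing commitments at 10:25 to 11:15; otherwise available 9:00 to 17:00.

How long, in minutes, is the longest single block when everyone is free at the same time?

Keiko free within 09:00–17:00: 09:20–10:45, 11:20–12:40, 12:50–17:00.
Hassan free within 09:00–17:00: 09:00–10:25, 11:15–17:00.
Diego ∩ Keiko: 09:20–10:45, 14:35–15:35, 16:15–17:00.
Diego ∩ Keiko ∩ Hassan: 09:20–10:25, 14:35–15:35, 16:15–17:00.
Common window lengths: 65, 60, 45 min; longest is 65.

65 minutes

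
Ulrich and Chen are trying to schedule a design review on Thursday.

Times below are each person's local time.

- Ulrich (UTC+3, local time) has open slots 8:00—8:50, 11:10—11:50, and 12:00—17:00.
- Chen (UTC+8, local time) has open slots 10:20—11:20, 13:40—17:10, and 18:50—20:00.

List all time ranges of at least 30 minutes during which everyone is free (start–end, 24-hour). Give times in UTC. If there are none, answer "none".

08:10–08:50, 10:50–12:00

Ulrich → UTC: 05:00–05:50, 08:10–08:50, 09:00–14:00.
Chen → UTC: 02:20–03:20, 05:40–09:10, 10:50–12:00.
Ulrich ∩ Chen: 05:40–05:50, 08:10–08:50, 09:00–09:10, 10:50–12:00.
Windows ≥ 30 min: 08:10–08:50, 10:50–12:00.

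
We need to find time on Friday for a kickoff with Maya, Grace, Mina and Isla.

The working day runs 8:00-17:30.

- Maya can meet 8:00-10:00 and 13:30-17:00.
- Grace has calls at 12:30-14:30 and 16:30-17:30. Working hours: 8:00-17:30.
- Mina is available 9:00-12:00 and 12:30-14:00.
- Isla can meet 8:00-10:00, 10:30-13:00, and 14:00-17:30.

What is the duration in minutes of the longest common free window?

Grace free within 08:00–17:30: 08:00–12:30, 14:30–16:30.
Maya ∩ Grace: 08:00–10:00, 14:30–16:30.
Maya ∩ Grace ∩ Mina: 09:00–10:00.
Maya ∩ Grace ∩ Mina ∩ Isla: 09:00–10:00.
Single common window of 60 minutes.

60 minutes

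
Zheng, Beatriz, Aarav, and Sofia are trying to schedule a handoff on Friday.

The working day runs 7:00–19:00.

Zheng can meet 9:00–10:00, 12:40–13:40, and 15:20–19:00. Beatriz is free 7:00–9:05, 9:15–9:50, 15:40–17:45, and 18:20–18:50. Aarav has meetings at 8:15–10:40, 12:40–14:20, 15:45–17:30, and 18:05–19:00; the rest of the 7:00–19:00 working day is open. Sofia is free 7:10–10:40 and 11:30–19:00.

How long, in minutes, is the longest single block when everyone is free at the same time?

Aarav free within 07:00–19:00: 07:00–08:15, 10:40–12:40, 14:20–15:45, 17:30–18:05.
Zheng ∩ Beatriz: 09:00–09:05, 09:15–09:50, 15:40–17:45, 18:20–18:50.
Zheng ∩ Beatriz ∩ Aarav: 15:40–15:45, 17:30–17:45.
Zheng ∩ Beatriz ∩ Aarav ∩ Sofia: 15:40–15:45, 17:30–17:45.
Common window lengths: 5, 15 min; longest is 15.

15 minutes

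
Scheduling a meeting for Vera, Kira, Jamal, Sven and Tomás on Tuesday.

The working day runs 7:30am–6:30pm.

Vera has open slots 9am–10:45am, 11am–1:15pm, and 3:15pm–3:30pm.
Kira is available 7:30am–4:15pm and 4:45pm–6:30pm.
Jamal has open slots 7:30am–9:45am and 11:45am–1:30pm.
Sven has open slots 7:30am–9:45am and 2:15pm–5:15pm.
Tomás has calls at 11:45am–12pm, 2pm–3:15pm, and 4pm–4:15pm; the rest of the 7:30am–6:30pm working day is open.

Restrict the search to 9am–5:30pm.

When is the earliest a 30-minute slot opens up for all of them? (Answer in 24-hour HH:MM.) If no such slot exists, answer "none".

Tomás free within 07:30–18:30: 07:30–11:45, 12:00–14:00, 15:15–16:00, 16:15–18:30.
Vera ∩ Kira: 09:00–10:45, 11:00–13:15, 15:15–15:30.
Vera ∩ Kira ∩ Jamal: 09:00–09:45, 11:45–13:15.
Vera ∩ Kira ∩ Jamal ∩ Sven: 09:00–09:45.
Vera ∩ Kira ∩ Jamal ∩ Sven ∩ Tomás: 09:00–09:45.
Restricted to 09:00–17:30: 09:00–09:45.
Windows ≥ 30 min: 09:00–09:45.
Earliest such window starts at 09:00.

09:00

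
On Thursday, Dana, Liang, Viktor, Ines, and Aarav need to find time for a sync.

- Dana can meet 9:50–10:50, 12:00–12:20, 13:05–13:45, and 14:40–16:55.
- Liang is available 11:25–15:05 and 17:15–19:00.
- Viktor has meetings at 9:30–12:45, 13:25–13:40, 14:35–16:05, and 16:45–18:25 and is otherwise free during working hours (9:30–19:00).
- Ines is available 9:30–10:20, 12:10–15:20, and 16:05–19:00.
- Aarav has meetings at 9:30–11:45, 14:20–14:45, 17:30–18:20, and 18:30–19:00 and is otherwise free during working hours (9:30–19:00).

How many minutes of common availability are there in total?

Viktor free within 09:30–19:00: 12:45–13:25, 13:40–14:35, 16:05–16:45, 18:25–19:00.
Aarav free within 09:30–19:00: 11:45–14:20, 14:45–17:30, 18:20–18:30.
Dana ∩ Liang: 12:00–12:20, 13:05–13:45, 14:40–15:05.
Dana ∩ Liang ∩ Viktor: 13:05–13:25, 13:40–13:45.
Dana ∩ Liang ∩ Viktor ∩ Ines: 13:05–13:25, 13:40–13:45.
Dana ∩ Liang ∩ Viktor ∩ Ines ∩ Aarav: 13:05–13:25, 13:40–13:45.
Total common minutes: 20 + 5 = 25.

25 minutes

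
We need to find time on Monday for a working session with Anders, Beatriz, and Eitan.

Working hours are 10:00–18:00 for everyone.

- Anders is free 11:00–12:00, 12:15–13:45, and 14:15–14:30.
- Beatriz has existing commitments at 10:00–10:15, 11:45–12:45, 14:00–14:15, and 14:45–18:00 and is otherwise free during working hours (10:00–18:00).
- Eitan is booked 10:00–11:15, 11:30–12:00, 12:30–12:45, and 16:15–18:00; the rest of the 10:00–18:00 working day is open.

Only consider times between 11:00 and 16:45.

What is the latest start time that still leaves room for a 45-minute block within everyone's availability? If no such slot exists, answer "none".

13:00

Beatriz free within 10:00–18:00: 10:15–11:45, 12:45–14:00, 14:15–14:45.
Eitan free within 10:00–18:00: 11:15–11:30, 12:00–12:30, 12:45–16:15.
Anders ∩ Beatriz: 11:00–11:45, 12:45–13:45, 14:15–14:30.
Anders ∩ Beatriz ∩ Eitan: 11:15–11:30, 12:45–13:45, 14:15–14:30.
Restricted to 11:00–16:45: 11:15–11:30, 12:45–13:45, 14:15–14:30.
Windows ≥ 45 min: 12:45–13:45.
Latest start in the last window 12:45–13:45 is 13:45 − 45 min = 13:00.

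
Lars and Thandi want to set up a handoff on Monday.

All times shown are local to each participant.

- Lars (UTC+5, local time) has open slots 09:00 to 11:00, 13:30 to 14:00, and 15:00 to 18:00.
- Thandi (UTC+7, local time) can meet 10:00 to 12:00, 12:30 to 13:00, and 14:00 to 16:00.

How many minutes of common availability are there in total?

120 minutes

Lars → UTC: 04:00–06:00, 08:30–09:00, 10:00–13:00.
Thandi → UTC: 03:00–05:00, 05:30–06:00, 07:00–09:00.
Lars ∩ Thandi: 04:00–05:00, 05:30–06:00, 08:30–09:00.
Total common minutes: 60 + 30 + 30 = 120.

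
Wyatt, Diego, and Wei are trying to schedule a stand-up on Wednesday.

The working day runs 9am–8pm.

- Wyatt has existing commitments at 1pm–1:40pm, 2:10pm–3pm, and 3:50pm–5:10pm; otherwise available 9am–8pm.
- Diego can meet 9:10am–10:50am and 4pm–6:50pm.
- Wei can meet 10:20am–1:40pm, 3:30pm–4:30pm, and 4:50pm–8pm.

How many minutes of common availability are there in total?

Wyatt free within 09:00–20:00: 09:00–13:00, 13:40–14:10, 15:00–15:50, 17:10–20:00.
Wyatt ∩ Diego: 09:10–10:50, 17:10–18:50.
Wyatt ∩ Diego ∩ Wei: 10:20–10:50, 17:10–18:50.
Total common minutes: 30 + 100 = 130.

130 minutes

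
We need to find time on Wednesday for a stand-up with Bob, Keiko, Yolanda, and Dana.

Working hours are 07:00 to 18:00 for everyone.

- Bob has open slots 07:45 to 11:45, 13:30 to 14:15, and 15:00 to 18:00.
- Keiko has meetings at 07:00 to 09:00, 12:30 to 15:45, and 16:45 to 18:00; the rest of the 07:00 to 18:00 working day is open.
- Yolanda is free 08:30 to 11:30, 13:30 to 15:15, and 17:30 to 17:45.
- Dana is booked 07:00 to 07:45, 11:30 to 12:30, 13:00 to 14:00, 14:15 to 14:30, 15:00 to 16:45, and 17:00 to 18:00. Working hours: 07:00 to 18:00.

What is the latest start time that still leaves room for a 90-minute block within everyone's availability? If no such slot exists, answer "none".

10:00

Keiko free within 07:00–18:00: 09:00–12:30, 15:45–16:45.
Dana free within 07:00–18:00: 07:45–11:30, 12:30–13:00, 14:00–14:15, 14:30–15:00, 16:45–17:00.
Bob ∩ Keiko: 09:00–11:45, 15:45–16:45.
Bob ∩ Keiko ∩ Yolanda: 09:00–11:30.
Bob ∩ Keiko ∩ Yolanda ∩ Dana: 09:00–11:30.
Windows ≥ 90 min: 09:00–11:30.
Latest start in the last window 09:00–11:30 is 11:30 − 90 min = 10:00.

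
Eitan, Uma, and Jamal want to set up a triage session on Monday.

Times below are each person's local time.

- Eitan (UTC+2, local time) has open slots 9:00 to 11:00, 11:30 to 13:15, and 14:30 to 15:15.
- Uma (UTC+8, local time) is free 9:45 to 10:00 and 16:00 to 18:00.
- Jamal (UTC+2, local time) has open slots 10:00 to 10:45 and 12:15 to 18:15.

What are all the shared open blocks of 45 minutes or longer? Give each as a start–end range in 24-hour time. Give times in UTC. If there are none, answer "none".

08:00–08:45

Eitan → UTC: 07:00–09:00, 09:30–11:15, 12:30–13:15.
Uma → UTC: 01:45–02:00, 08:00–10:00.
Jamal → UTC: 08:00–08:45, 10:15–16:15.
Eitan ∩ Uma: 08:00–09:00, 09:30–10:00.
Eitan ∩ Uma ∩ Jamal: 08:00–08:45.
Windows ≥ 45 min: 08:00–08:45.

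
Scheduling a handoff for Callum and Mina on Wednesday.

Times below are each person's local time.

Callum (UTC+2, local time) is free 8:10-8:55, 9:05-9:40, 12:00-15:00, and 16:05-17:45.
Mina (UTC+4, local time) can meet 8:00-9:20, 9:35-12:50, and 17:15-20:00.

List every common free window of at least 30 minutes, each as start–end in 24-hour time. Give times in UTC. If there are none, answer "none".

06:10–06:55, 07:05–07:40, 14:05–15:45

Callum → UTC: 06:10–06:55, 07:05–07:40, 10:00–13:00, 14:05–15:45.
Mina → UTC: 04:00–05:20, 05:35–08:50, 13:15–16:00.
Callum ∩ Mina: 06:10–06:55, 07:05–07:40, 14:05–15:45.
Windows ≥ 30 min: 06:10–06:55, 07:05–07:40, 14:05–15:45.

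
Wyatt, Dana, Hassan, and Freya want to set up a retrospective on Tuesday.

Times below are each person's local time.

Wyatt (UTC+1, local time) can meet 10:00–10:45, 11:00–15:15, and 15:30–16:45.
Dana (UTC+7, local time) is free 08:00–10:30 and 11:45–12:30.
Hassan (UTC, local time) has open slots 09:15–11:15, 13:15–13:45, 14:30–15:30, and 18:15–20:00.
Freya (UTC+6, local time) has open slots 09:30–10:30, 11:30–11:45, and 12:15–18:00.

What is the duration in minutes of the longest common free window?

0 minutes

Wyatt → UTC: 09:00–09:45, 10:00–14:15, 14:30–15:45.
Dana → UTC: 01:00–03:30, 04:45–05:30.
Hassan → UTC: 09:15–11:15, 13:15–13:45, 14:30–15:30, 18:15–20:00.
Freya → UTC: 03:30–04:30, 05:30–05:45, 06:15–12:00.
Wyatt ∩ Dana: (none).
Wyatt ∩ Dana ∩ Hassan: (none).
Wyatt ∩ Dana ∩ Hassan ∩ Freya: (none).
No common window.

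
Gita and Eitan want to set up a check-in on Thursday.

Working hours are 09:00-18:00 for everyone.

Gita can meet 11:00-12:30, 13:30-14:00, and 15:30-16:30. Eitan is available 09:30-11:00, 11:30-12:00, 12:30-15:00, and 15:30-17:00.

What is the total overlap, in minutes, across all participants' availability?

120 minutes

Gita ∩ Eitan: 11:30–12:00, 13:30–14:00, 15:30–16:30.
Total common minutes: 30 + 30 + 60 = 120.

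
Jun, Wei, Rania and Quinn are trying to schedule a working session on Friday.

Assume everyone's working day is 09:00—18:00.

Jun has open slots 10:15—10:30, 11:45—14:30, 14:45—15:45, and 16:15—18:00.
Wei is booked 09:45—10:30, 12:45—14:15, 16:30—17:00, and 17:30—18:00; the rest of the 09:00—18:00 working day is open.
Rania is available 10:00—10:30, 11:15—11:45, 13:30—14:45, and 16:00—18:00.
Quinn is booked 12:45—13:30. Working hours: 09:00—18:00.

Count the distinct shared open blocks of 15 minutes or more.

3

Wei free within 09:00–18:00: 09:00–09:45, 10:30–12:45, 14:15–16:30, 17:00–17:30.
Quinn free within 09:00–18:00: 09:00–12:45, 13:30–18:00.
Jun ∩ Wei: 11:45–12:45, 14:15–14:30, 14:45–15:45, 16:15–16:30, 17:00–17:30.
Jun ∩ Wei ∩ Rania: 14:15–14:30, 16:15–16:30, 17:00–17:30.
Jun ∩ Wei ∩ Rania ∩ Quinn: 14:15–14:30, 16:15–16:30, 17:00–17:30.
Windows ≥ 15 min: 14:15–14:30, 16:15–16:30, 17:00–17:30.
That's 3 windows.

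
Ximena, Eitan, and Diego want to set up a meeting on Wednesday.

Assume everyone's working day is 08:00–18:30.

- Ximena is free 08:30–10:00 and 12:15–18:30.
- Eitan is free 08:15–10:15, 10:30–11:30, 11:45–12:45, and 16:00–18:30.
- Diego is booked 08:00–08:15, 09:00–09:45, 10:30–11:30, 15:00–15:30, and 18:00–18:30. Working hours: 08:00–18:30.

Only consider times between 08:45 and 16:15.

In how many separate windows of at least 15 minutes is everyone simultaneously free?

Diego free within 08:00–18:30: 08:15–09:00, 09:45–10:30, 11:30–15:00, 15:30–18:00.
Ximena ∩ Eitan: 08:30–10:00, 12:15–12:45, 16:00–18:30.
Ximena ∩ Eitan ∩ Diego: 08:30–09:00, 09:45–10:00, 12:15–12:45, 16:00–18:00.
Restricted to 08:45–16:15: 08:45–09:00, 09:45–10:00, 12:15–12:45, 16:00–16:15.
Windows ≥ 15 min: 08:45–09:00, 09:45–10:00, 12:15–12:45, 16:00–16:15.
That's 4 windows.

4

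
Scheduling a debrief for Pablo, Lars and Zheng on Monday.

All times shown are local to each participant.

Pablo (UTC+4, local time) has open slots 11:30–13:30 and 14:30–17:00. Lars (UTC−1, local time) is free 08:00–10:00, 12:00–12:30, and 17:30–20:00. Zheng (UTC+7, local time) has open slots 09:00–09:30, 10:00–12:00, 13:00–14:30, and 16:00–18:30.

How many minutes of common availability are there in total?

60 minutes

Pablo → UTC: 07:30–09:30, 10:30–13:00.
Lars → UTC: 09:00–11:00, 13:00–13:30, 18:30–21:00.
Zheng → UTC: 02:00–02:30, 03:00–05:00, 06:00–07:30, 09:00–11:30.
Pablo ∩ Lars: 09:00–09:30, 10:30–11:00.
Pablo ∩ Lars ∩ Zheng: 09:00–09:30, 10:30–11:00.
Total common minutes: 30 + 30 = 60.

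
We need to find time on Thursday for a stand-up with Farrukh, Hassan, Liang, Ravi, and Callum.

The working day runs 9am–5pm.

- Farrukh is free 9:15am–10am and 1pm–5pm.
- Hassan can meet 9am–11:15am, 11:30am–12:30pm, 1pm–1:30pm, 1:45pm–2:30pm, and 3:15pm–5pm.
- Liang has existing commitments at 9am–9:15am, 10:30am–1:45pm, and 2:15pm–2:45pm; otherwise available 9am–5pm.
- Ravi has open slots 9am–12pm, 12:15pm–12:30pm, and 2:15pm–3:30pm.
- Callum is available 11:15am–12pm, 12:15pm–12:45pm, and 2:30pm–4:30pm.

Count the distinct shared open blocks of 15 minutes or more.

Liang free within 09:00–17:00: 09:15–10:30, 13:45–14:15, 14:45–17:00.
Farrukh ∩ Hassan: 09:15–10:00, 13:00–13:30, 13:45–14:30, 15:15–17:00.
Farrukh ∩ Hassan ∩ Liang: 09:15–10:00, 13:45–14:15, 15:15–17:00.
Farrukh ∩ Hassan ∩ Liang ∩ Ravi: 09:15–10:00, 15:15–15:30.
Farrukh ∩ Hassan ∩ Liang ∩ Ravi ∩ Callum: 15:15–15:30.
Windows ≥ 15 min: 15:15–15:30.
That's 1 window.

1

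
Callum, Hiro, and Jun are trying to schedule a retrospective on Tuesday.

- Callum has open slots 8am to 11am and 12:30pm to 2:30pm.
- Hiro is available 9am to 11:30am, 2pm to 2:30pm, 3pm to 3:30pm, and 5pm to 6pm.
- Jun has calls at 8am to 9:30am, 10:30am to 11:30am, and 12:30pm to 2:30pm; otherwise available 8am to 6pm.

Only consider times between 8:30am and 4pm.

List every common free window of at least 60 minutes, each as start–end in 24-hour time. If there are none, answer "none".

Jun free within 08:00–18:00: 09:30–10:30, 11:30–12:30, 14:30–18:00.
Callum ∩ Hiro: 09:00–11:00, 14:00–14:30.
Callum ∩ Hiro ∩ Jun: 09:30–10:30.
Restricted to 08:30–16:00: 09:30–10:30.
Windows ≥ 60 min: 09:30–10:30.

09:30–10:30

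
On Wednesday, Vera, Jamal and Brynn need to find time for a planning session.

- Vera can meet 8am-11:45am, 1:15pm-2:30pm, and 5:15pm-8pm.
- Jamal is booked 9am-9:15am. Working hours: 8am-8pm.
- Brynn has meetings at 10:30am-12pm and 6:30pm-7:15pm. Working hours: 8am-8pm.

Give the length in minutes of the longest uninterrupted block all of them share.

Jamal free within 08:00–20:00: 08:00–09:00, 09:15–20:00.
Brynn free within 08:00–20:00: 08:00–10:30, 12:00–18:30, 19:15–20:00.
Vera ∩ Jamal: 08:00–09:00, 09:15–11:45, 13:15–14:30, 17:15–20:00.
Vera ∩ Jamal ∩ Brynn: 08:00–09:00, 09:15–10:30, 13:15–14:30, 17:15–18:30, 19:15–20:00.
Common window lengths: 60, 75, 75, 75, 45 min; longest is 75.

75 minutes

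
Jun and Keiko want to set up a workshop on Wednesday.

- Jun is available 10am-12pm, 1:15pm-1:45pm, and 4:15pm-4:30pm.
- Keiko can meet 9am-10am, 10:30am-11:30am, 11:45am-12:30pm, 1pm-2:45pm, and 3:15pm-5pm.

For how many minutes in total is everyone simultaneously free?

Jun ∩ Keiko: 10:30–11:30, 11:45–12:00, 13:15–13:45, 16:15–16:30.
Total common minutes: 60 + 15 + 30 + 15 = 120.

120 minutes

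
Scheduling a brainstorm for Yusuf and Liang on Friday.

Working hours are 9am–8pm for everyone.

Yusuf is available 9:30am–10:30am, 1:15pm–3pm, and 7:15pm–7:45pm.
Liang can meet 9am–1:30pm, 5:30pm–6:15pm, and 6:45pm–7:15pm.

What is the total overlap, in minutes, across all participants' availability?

Yusuf ∩ Liang: 09:30–10:30, 13:15–13:30.
Total common minutes: 60 + 15 = 75.

75 minutes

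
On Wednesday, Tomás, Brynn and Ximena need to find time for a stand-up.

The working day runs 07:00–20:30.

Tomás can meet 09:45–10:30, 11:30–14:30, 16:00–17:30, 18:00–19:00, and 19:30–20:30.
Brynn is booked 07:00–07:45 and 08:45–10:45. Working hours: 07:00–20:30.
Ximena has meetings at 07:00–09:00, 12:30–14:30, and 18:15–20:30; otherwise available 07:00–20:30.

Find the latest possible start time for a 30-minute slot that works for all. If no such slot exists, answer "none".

Brynn free within 07:00–20:30: 07:45–08:45, 10:45–20:30.
Ximena free within 07:00–20:30: 09:00–12:30, 14:30–18:15.
Tomás ∩ Brynn: 11:30–14:30, 16:00–17:30, 18:00–19:00, 19:30–20:30.
Tomás ∩ Brynn ∩ Ximena: 11:30–12:30, 16:00–17:30, 18:00–18:15.
Windows ≥ 30 min: 11:30–12:30, 16:00–17:30.
Latest start in the last window 16:00–17:30 is 17:30 − 30 min = 17:00.

17:00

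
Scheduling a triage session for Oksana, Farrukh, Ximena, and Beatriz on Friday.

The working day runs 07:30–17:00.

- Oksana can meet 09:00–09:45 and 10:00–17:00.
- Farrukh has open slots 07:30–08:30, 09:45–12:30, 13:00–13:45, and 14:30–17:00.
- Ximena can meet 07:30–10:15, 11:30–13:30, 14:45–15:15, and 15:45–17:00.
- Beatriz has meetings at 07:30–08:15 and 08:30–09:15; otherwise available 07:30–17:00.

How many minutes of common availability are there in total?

Beatriz free within 07:30–17:00: 08:15–08:30, 09:15–17:00.
Oksana ∩ Farrukh: 10:00–12:30, 13:00–13:45, 14:30–17:00.
Oksana ∩ Farrukh ∩ Ximena: 10:00–10:15, 11:30–12:30, 13:00–13:30, 14:45–15:15, 15:45–17:00.
Oksana ∩ Farrukh ∩ Ximena ∩ Beatriz: 10:00–10:15, 11:30–12:30, 13:00–13:30, 14:45–15:15, 15:45–17:00.
Total common minutes: 15 + 60 + 30 + 30 + 75 = 210.

210 minutes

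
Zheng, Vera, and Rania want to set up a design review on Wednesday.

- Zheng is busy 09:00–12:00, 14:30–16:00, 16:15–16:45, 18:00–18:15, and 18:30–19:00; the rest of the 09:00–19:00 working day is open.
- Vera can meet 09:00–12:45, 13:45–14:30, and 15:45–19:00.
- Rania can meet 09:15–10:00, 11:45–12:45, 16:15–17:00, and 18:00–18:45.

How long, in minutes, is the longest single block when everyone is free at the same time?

Zheng free within 09:00–19:00: 12:00–14:30, 16:00–16:15, 16:45–18:00, 18:15–18:30.
Zheng ∩ Vera: 12:00–12:45, 13:45–14:30, 16:00–16:15, 16:45–18:00, 18:15–18:30.
Zheng ∩ Vera ∩ Rania: 12:00–12:45, 16:45–17:00, 18:15–18:30.
Common window lengths: 45, 15, 15 min; longest is 45.

45 minutes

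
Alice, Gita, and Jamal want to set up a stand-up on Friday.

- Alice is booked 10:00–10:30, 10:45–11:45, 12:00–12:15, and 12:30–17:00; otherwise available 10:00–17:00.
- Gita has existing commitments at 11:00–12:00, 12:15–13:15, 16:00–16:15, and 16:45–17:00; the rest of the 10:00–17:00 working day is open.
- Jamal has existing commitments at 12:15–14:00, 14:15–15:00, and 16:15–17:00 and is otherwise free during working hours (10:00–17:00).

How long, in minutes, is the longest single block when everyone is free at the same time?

15 minutes

Alice free within 10:00–17:00: 10:30–10:45, 11:45–12:00, 12:15–12:30.
Gita free within 10:00–17:00: 10:00–11:00, 12:00–12:15, 13:15–16:00, 16:15–16:45.
Jamal free within 10:00–17:00: 10:00–12:15, 14:00–14:15, 15:00–16:15.
Alice ∩ Gita: 10:30–10:45.
Alice ∩ Gita ∩ Jamal: 10:30–10:45.
Single common window of 15 minutes.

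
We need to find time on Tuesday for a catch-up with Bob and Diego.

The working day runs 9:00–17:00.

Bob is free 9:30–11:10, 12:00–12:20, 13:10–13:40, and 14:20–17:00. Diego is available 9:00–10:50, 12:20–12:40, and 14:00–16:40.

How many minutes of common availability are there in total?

Bob ∩ Diego: 09:30–10:50, 14:20–16:40.
Total common minutes: 80 + 140 = 220.

220 minutes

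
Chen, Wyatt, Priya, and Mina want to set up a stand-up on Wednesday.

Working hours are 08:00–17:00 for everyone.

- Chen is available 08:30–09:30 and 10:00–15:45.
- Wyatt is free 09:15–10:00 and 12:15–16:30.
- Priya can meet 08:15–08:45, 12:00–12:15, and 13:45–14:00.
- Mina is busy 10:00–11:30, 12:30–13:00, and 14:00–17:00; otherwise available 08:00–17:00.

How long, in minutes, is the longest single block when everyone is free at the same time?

Mina free within 08:00–17:00: 08:00–10:00, 11:30–12:30, 13:00–14:00.
Chen ∩ Wyatt: 09:15–09:30, 12:15–15:45.
Chen ∩ Wyatt ∩ Priya: 13:45–14:00.
Chen ∩ Wyatt ∩ Priya ∩ Mina: 13:45–14:00.
Single common window of 15 minutes.

15 minutes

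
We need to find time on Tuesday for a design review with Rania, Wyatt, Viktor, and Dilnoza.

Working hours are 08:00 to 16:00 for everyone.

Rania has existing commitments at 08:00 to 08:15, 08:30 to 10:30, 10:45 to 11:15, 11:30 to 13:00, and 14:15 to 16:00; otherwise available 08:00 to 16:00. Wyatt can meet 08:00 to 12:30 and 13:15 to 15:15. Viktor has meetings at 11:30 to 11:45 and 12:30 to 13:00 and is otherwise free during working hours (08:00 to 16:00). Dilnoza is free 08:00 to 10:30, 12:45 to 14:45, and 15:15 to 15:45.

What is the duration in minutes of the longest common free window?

60 minutes

Rania free within 08:00–16:00: 08:15–08:30, 10:30–10:45, 11:15–11:30, 13:00–14:15.
Viktor free within 08:00–16:00: 08:00–11:30, 11:45–12:30, 13:00–16:00.
Rania ∩ Wyatt: 08:15–08:30, 10:30–10:45, 11:15–11:30, 13:15–14:15.
Rania ∩ Wyatt ∩ Viktor: 08:15–08:30, 10:30–10:45, 11:15–11:30, 13:15–14:15.
Rania ∩ Wyatt ∩ Viktor ∩ Dilnoza: 08:15–08:30, 13:15–14:15.
Common window lengths: 15, 60 min; longest is 60.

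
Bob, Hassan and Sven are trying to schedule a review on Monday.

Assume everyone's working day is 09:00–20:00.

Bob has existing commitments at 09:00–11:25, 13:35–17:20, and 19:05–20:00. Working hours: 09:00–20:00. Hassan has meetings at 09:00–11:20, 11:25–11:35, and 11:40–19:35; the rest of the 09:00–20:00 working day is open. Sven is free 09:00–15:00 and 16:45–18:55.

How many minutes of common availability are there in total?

5 minutes

Bob free within 09:00–20:00: 11:25–13:35, 17:20–19:05.
Hassan free within 09:00–20:00: 11:20–11:25, 11:35–11:40, 19:35–20:00.
Bob ∩ Hassan: 11:35–11:40.
Bob ∩ Hassan ∩ Sven: 11:35–11:40.
Total common minutes: 5.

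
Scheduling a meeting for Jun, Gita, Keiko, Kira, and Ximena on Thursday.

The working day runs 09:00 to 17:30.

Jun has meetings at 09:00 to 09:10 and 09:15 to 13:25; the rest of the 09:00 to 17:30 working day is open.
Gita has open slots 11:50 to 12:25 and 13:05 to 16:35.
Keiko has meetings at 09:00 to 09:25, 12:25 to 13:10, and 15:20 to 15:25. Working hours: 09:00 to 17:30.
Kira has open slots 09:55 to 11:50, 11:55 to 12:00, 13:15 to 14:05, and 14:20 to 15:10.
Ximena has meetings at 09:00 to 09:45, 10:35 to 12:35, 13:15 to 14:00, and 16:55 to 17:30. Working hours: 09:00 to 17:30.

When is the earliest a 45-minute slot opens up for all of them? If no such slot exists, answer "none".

14:20

Jun free within 09:00–17:30: 09:10–09:15, 13:25–17:30.
Keiko free within 09:00–17:30: 09:25–12:25, 13:10–15:20, 15:25–17:30.
Ximena free within 09:00–17:30: 09:45–10:35, 12:35–13:15, 14:00–16:55.
Jun ∩ Gita: 13:25–16:35.
Jun ∩ Gita ∩ Keiko: 13:25–15:20, 15:25–16:35.
Jun ∩ Gita ∩ Keiko ∩ Kira: 13:25–14:05, 14:20–15:10.
Jun ∩ Gita ∩ Keiko ∩ Kira ∩ Ximena: 14:00–14:05, 14:20–15:10.
Windows ≥ 45 min: 14:20–15:10.
Earliest such window starts at 14:20.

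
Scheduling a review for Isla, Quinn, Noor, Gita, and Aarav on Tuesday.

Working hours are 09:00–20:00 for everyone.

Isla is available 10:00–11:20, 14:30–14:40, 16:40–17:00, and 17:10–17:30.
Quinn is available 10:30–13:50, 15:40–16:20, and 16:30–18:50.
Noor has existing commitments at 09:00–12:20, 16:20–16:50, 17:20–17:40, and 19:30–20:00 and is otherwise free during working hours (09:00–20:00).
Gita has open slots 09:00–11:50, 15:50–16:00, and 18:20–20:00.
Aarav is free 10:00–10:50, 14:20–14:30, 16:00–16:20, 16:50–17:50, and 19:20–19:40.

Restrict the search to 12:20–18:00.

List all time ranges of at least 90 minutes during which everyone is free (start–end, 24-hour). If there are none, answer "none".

Noor free within 09:00–20:00: 12:20–16:20, 16:50–17:20, 17:40–19:30.
Isla ∩ Quinn: 10:30–11:20, 16:40–17:00, 17:10–17:30.
Isla ∩ Quinn ∩ Noor: 16:50–17:00, 17:10–17:20.
Isla ∩ Quinn ∩ Noor ∩ Gita: (none).
Isla ∩ Quinn ∩ Noor ∩ Gita ∩ Aarav: (none).
Restricted to 12:20–18:00: (none).
Windows ≥ 90 min: (none).

none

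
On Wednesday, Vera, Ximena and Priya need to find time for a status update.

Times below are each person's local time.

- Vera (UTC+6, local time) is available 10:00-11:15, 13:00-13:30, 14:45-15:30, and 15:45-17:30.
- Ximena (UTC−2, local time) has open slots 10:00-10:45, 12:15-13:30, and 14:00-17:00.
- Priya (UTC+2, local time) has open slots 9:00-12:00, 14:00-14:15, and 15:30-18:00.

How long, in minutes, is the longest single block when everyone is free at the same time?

0 minutes

Vera → UTC: 04:00–05:15, 07:00–07:30, 08:45–09:30, 09:45–11:30.
Ximena → UTC: 12:00–12:45, 14:15–15:30, 16:00–19:00.
Priya → UTC: 07:00–10:00, 12:00–12:15, 13:30–16:00.
Vera ∩ Ximena: (none).
Vera ∩ Ximena ∩ Priya: (none).
No common window.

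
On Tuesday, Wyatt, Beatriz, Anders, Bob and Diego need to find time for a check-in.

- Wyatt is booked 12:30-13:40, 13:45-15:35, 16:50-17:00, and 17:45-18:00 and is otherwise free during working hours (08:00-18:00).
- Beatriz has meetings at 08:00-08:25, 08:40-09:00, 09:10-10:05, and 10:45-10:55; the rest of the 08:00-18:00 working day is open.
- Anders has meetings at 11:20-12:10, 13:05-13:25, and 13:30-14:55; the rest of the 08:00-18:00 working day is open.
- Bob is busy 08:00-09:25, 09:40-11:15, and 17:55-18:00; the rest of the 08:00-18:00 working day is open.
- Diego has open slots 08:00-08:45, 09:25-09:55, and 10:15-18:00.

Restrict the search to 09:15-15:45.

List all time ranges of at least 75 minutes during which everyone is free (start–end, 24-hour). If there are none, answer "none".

Wyatt free within 08:00–18:00: 08:00–12:30, 13:40–13:45, 15:35–16:50, 17:00–17:45.
Beatriz free within 08:00–18:00: 08:25–08:40, 09:00–09:10, 10:05–10:45, 10:55–18:00.
Anders free within 08:00–18:00: 08:00–11:20, 12:10–13:05, 13:25–13:30, 14:55–18:00.
Bob free within 08:00–18:00: 09:25–09:40, 11:15–17:55.
Wyatt ∩ Beatriz: 08:25–08:40, 09:00–09:10, 10:05–10:45, 10:55–12:30, 13:40–13:45, 15:35–16:50, 17:00–17:45.
Wyatt ∩ Beatriz ∩ Anders: 08:25–08:40, 09:00–09:10, 10:05–10:45, 10:55–11:20, 12:10–12:30, 15:35–16:50, 17:00–17:45.
Wyatt ∩ Beatriz ∩ Anders ∩ Bob: 11:15–11:20, 12:10–12:30, 15:35–16:50, 17:00–17:45.
Wyatt ∩ Beatriz ∩ Anders ∩ Bob ∩ Diego: 11:15–11:20, 12:10–12:30, 15:35–16:50, 17:00–17:45.
Restricted to 09:15–15:45: 11:15–11:20, 12:10–12:30, 15:35–15:45.
Windows ≥ 75 min: (none).

none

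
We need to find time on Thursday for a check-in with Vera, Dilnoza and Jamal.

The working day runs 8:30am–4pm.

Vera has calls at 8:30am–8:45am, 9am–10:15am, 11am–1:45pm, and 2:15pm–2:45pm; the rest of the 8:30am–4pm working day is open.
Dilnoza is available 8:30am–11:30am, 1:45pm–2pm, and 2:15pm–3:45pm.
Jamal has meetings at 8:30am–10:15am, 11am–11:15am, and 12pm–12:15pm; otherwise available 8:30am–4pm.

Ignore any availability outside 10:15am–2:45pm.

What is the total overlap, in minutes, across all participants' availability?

60 minutes

Vera free within 08:30–16:00: 08:45–09:00, 10:15–11:00, 13:45–14:15, 14:45–16:00.
Jamal free within 08:30–16:00: 10:15–11:00, 11:15–12:00, 12:15–16:00.
Vera ∩ Dilnoza: 08:45–09:00, 10:15–11:00, 13:45–14:00, 14:45–15:45.
Vera ∩ Dilnoza ∩ Jamal: 10:15–11:00, 13:45–14:00, 14:45–15:45.
Restricted to 10:15–14:45: 10:15–11:00, 13:45–14:00.
Total common minutes: 45 + 15 = 60.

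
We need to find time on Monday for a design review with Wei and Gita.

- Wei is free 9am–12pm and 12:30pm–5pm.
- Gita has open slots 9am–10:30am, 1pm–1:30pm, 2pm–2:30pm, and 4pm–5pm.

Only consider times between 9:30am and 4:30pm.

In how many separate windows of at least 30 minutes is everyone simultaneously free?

4

Wei ∩ Gita: 09:00–10:30, 13:00–13:30, 14:00–14:30, 16:00–17:00.
Restricted to 09:30–16:30: 09:30–10:30, 13:00–13:30, 14:00–14:30, 16:00–16:30.
Windows ≥ 30 min: 09:30–10:30, 13:00–13:30, 14:00–14:30, 16:00–16:30.
That's 4 windows.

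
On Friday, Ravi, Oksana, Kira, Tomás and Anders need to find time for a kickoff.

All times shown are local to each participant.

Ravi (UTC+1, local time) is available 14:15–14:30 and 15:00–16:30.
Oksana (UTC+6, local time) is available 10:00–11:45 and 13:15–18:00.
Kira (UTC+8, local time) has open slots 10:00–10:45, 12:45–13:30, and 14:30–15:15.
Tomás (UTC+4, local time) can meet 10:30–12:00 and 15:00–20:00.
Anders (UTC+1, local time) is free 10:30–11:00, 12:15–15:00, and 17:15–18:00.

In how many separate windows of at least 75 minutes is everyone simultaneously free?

0

Ravi → UTC: 13:15–13:30, 14:00–15:30.
Oksana → UTC: 04:00–05:45, 07:15–12:00.
Kira → UTC: 02:00–02:45, 04:45–05:30, 06:30–07:15.
Tomás → UTC: 06:30–08:00, 11:00–16:00.
Anders → UTC: 09:30–10:00, 11:15–14:00, 16:15–17:00.
Ravi ∩ Oksana: (none).
Ravi ∩ Oksana ∩ Kira: (none).
Ravi ∩ Oksana ∩ Kira ∩ Tomás: (none).
Ravi ∩ Oksana ∩ Kira ∩ Tomás ∩ Anders: (none).
Windows ≥ 75 min: (none).
That's 0 windows.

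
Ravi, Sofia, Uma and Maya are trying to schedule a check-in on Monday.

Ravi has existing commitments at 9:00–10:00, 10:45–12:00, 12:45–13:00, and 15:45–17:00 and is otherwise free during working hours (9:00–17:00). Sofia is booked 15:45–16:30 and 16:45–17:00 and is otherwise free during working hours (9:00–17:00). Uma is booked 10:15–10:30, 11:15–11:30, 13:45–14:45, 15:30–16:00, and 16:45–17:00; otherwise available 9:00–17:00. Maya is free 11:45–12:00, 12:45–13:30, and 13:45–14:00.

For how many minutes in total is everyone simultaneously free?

30 minutes

Ravi free within 09:00–17:00: 10:00–10:45, 12:00–12:45, 13:00–15:45.
Sofia free within 09:00–17:00: 09:00–15:45, 16:30–16:45.
Uma free within 09:00–17:00: 09:00–10:15, 10:30–11:15, 11:30–13:45, 14:45–15:30, 16:00–16:45.
Ravi ∩ Sofia: 10:00–10:45, 12:00–12:45, 13:00–15:45.
Ravi ∩ Sofia ∩ Uma: 10:00–10:15, 10:30–10:45, 12:00–12:45, 13:00–13:45, 14:45–15:30.
Ravi ∩ Sofia ∩ Uma ∩ Maya: 13:00–13:30.
Total common minutes: 30.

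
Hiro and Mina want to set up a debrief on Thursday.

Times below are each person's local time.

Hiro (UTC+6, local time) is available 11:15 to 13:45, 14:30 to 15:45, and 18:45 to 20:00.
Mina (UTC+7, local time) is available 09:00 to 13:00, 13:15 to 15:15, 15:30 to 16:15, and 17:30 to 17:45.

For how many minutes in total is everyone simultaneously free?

180 minutes

Hiro → UTC: 05:15–07:45, 08:30–09:45, 12:45–14:00.
Mina → UTC: 02:00–06:00, 06:15–08:15, 08:30–09:15, 10:30–10:45.
Hiro ∩ Mina: 05:15–06:00, 06:15–07:45, 08:30–09:15.
Total common minutes: 45 + 90 + 45 = 180.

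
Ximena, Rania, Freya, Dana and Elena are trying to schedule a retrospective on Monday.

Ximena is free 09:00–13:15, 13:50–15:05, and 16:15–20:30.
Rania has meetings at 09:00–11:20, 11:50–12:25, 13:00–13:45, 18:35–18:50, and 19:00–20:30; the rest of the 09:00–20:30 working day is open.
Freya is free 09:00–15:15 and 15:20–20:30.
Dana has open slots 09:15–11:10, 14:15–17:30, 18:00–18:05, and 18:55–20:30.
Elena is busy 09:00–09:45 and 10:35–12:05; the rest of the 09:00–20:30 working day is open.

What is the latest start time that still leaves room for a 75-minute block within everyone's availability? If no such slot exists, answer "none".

Rania free within 09:00–20:30: 11:20–11:50, 12:25–13:00, 13:45–18:35, 18:50–19:00.
Elena free within 09:00–20:30: 09:45–10:35, 12:05–20:30.
Ximena ∩ Rania: 11:20–11:50, 12:25–13:00, 13:50–15:05, 16:15–18:35, 18:50–19:00.
Ximena ∩ Rania ∩ Freya: 11:20–11:50, 12:25–13:00, 13:50–15:05, 16:15–18:35, 18:50–19:00.
Ximena ∩ Rania ∩ Freya ∩ Dana: 14:15–15:05, 16:15–17:30, 18:00–18:05, 18:55–19:00.
Ximena ∩ Rania ∩ Freya ∩ Dana ∩ Elena: 14:15–15:05, 16:15–17:30, 18:00–18:05, 18:55–19:00.
Windows ≥ 75 min: 16:15–17:30.
Latest start in the last window 16:15–17:30 is 17:30 − 75 min = 16:15.

16:15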